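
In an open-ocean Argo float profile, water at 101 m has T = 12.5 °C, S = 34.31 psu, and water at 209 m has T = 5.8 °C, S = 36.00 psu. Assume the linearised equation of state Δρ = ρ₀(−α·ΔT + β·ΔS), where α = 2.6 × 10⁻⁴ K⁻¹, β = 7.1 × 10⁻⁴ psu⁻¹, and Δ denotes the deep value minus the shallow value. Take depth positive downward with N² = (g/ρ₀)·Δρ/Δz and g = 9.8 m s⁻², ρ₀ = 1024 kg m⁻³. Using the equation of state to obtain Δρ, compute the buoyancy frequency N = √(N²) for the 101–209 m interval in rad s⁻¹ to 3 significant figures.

0.0163 rad s⁻¹

ΔT = -6.7 K, ΔS = +1.69 psu (deep − shallow).
Δρ/ρ₀ = −αΔT + βΔS = 1.742 × 10⁻³ + 1.1999 × 10⁻³ = 2.9419 × 10⁻³, so Δρ ≈ 3.013 kg m⁻³.
N² = (g/ρ₀)·Δρ/Δz = g·(Δρ/ρ₀)/Δz = 9.8 × 2.9419 × 10⁻³ / 108 = 2.6695 × 10⁻⁴ s⁻².
N = √(2.6695 × 10⁻⁴) = 0.016339 rad s⁻¹ ≈ 0.0163 rad s⁻¹.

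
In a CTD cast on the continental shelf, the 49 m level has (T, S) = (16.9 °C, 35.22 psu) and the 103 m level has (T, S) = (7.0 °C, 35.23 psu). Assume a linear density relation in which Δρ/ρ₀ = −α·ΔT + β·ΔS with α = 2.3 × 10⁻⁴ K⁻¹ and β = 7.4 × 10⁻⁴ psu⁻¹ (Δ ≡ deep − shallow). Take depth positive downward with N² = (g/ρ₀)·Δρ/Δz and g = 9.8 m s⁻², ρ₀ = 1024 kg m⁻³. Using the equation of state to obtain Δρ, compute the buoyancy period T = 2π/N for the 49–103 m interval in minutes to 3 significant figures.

ΔT = -9.9 K, ΔS = +0.01 psu (deep − shallow).
Δρ/ρ₀ = −αΔT + βΔS = 2.277 × 10⁻³ + 7.40 × 10⁻⁶ = 2.2844 × 10⁻³, so Δρ ≈ 2.339 kg m⁻³.
N² = (g/ρ₀)·Δρ/Δz = g·(Δρ/ρ₀)/Δz = 9.8 × 2.2844 × 10⁻³ / 54 = 4.1458 × 10⁻⁴ s⁻².
N = √(4.1458 × 10⁻⁴) = 0.020361 rad s⁻¹ → T = 2π/N = 308.59 s = 5.1432 min ≈ 5.14 min.

5.14 min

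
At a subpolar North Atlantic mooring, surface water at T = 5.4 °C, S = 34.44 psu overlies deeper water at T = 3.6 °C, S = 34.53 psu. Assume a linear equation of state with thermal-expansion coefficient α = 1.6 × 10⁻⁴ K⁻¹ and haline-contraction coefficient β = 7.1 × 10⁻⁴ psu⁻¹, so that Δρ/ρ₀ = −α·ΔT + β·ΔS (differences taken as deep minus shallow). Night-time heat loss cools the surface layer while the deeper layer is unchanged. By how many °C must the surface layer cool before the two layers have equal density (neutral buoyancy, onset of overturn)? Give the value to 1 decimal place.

Neutral buoyancy requires Δρ = 0, i.e. −α(T_deep − T_surf′) + β(S_deep − S_surf) = 0.
T_surf′ = T_deep − (β/α)·ΔS = 3.6 − (7.1 × 10⁻⁴/1.6 × 10⁻⁴)·(+0.09) = 3.201 °C.
Cooling required: 5.4 − (3.201) = 2.199 °C.

2.2 °C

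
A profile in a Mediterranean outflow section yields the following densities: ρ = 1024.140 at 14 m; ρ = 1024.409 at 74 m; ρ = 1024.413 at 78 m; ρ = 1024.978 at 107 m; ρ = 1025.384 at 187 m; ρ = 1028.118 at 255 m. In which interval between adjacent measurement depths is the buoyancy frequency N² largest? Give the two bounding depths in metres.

187–255 m

Compute the density gradient over each adjacent pair:
  14–74 m: Δρ/Δz = 0.269/60 = 4.5 × 10⁻³ kg m⁻⁴
  74–78 m: Δρ/Δz = 0.004/4 = 1.0 × 10⁻³ kg m⁻⁴
  78–107 m: Δρ/Δz = 0.565/29 = 0.019 kg m⁻⁴
  107–187 m: Δρ/Δz = 0.406/80 = 5.1 × 10⁻³ kg m⁻⁴
  187–255 m: Δρ/Δz = 2.734/68 = 0.040 kg m⁻⁴
The largest gradient is in the 187–255 m interval — the pycnocline.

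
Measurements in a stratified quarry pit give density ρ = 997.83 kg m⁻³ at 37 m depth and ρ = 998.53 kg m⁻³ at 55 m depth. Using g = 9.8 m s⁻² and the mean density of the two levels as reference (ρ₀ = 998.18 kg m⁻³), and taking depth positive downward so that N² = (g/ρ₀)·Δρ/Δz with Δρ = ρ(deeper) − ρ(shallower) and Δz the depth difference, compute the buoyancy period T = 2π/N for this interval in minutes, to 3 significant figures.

Δρ = 998.53 − 997.83 = 0.70 kg m⁻³ over Δz = 55 − 37 = 18 m.
N² = (9.8/998.18) × (0.70/18) = 3.8181 × 10⁻⁴ s⁻².
N = √(3.8181 × 10⁻⁴) = 0.019540 rad s⁻¹, so T = 2π/N = 321.56 s = 5.3593 min ≈ 5.36 min.
N² > 0, so the interval is statically stable.

5.36 min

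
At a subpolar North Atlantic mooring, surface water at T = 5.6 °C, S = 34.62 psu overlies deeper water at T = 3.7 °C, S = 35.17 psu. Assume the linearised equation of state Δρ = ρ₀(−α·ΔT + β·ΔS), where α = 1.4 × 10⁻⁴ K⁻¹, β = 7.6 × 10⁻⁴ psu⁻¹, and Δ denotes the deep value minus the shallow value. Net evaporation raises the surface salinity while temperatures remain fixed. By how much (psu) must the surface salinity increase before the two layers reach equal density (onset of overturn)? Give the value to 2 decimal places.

0.90 psu

Neutral buoyancy requires −α(T_deep − T_surf) + β(S_deep − S_surf′) = 0.
S_surf′ = S_deep − (α/β)·ΔT = 35.17 − (1.4 × 10⁻⁴/7.6 × 10⁻⁴)·(-1.9) = 35.5200 psu.
Increase required: 35.5200 − 34.62 = 0.9000 psu.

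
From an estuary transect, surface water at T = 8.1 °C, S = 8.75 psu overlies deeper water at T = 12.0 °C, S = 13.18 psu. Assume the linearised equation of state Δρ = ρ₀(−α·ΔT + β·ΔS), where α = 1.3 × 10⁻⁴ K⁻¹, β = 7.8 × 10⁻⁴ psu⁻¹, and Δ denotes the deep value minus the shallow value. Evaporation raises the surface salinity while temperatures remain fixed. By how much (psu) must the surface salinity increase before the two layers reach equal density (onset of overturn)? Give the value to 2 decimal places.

Neutral buoyancy requires −α(T_deep − T_surf) + β(S_deep − S_surf′) = 0.
S_surf′ = S_deep − (α/β)·ΔT = 13.18 − (1.3 × 10⁻⁴/7.8 × 10⁻⁴)·(+3.9) = 12.5300 psu.
Increase required: 12.5300 − 8.75 = 3.7800 psu.

3.78 psu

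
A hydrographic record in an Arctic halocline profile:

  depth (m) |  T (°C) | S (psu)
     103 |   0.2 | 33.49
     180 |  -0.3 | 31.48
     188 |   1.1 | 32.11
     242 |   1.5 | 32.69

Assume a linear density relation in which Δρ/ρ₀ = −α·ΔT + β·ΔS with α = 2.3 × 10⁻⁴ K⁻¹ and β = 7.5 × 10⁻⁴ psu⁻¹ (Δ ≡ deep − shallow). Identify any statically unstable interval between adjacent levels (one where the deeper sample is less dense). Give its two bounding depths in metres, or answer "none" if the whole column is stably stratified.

103–180 m

Evaluate Δρ/ρ₀ = −αΔT + βΔS across each adjacent pair:
  103–180 m: −αΔT+βΔS = −(2.3 × 10⁻⁴)(-0.5)+(7.5 × 10⁻⁴)(-2.01) = -1.4 × 10⁻³ → UNSTABLE
  180–188 m: −αΔT+βΔS = −(2.3 × 10⁻⁴)(+1.4)+(7.5 × 10⁻⁴)(+0.63) = 1.5 × 10⁻⁴ → stable
  188–242 m: −αΔT+βΔS = −(2.3 × 10⁻⁴)(+0.4)+(7.5 × 10⁻⁴)(+0.58) = 3.4 × 10⁻⁴ → stable
The 103–180 m interval has Δρ < 0: lighter water underlies denser water.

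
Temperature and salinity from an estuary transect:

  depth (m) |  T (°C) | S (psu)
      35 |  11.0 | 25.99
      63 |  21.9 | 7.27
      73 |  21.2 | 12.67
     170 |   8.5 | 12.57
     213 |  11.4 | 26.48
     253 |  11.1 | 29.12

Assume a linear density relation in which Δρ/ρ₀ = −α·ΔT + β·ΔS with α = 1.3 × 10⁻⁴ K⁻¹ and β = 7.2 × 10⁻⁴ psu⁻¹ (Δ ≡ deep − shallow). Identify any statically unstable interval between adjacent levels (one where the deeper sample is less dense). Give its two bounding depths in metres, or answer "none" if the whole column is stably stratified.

35–63 m

Evaluate Δρ/ρ₀ = −αΔT + βΔS across each adjacent pair:
  35–63 m: −αΔT+βΔS = −(1.3 × 10⁻⁴)(+10.9)+(7.2 × 10⁻⁴)(-18.72) = -0.015 → UNSTABLE
  63–73 m: −αΔT+βΔS = −(1.3 × 10⁻⁴)(-0.7)+(7.2 × 10⁻⁴)(+5.40) = 4.0 × 10⁻³ → stable
  73–170 m: −αΔT+βΔS = −(1.3 × 10⁻⁴)(-12.7)+(7.2 × 10⁻⁴)(-0.10) = 1.6 × 10⁻³ → stable
  170–213 m: −αΔT+βΔS = −(1.3 × 10⁻⁴)(+2.9)+(7.2 × 10⁻⁴)(+13.91) = 9.6 × 10⁻³ → stable
  213–253 m: −αΔT+βΔS = −(1.3 × 10⁻⁴)(-0.3)+(7.2 × 10⁻⁴)(+2.64) = 1.9 × 10⁻³ → stable
The 35–63 m interval has Δρ < 0: lighter water underlies denser water.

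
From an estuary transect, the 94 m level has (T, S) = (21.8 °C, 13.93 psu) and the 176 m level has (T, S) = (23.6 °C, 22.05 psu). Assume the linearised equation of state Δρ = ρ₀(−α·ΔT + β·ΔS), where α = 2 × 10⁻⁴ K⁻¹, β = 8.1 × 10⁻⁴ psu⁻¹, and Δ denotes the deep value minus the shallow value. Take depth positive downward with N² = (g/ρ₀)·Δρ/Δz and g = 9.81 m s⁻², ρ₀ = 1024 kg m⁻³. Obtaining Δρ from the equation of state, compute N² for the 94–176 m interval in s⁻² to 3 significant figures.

ΔT = +1.8 K, ΔS = +8.12 psu (deep − shallow).
Δρ/ρ₀ = −αΔT + βΔS = -3.60 × 10⁻⁴ + 6.5772 × 10⁻³ = 6.2172 × 10⁻³, so Δρ ≈ 6.366 kg m⁻³.
N² = (g/ρ₀)·Δρ/Δz = g·(Δρ/ρ₀)/Δz = 9.81 × 6.2172 × 10⁻³ / 82 = 7.4379 × 10⁻⁴ s⁻² ≈ 7.44 × 10⁻⁴ s⁻².

7.44 × 10⁻⁴ s⁻²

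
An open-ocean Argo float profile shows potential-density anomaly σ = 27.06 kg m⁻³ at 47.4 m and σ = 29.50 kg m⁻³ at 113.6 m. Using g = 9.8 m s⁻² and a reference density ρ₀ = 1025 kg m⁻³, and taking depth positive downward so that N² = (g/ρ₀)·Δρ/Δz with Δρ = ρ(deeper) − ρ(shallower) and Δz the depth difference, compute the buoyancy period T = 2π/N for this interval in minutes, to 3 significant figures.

Δρ = 1029.50 − 1027.06 = 2.44 kg m⁻³ over Δz = 113.6 − 47.4 = 66.2 m.
N² = (9.8/1025) × (2.44/66.2) = 3.5240 × 10⁻⁴ s⁻².
N = √(3.5240 × 10⁻⁴) = 0.018772 rad s⁻¹, so T = 2π/N = 334.71 s = 5.5785 min ≈ 5.58 min.

5.58 min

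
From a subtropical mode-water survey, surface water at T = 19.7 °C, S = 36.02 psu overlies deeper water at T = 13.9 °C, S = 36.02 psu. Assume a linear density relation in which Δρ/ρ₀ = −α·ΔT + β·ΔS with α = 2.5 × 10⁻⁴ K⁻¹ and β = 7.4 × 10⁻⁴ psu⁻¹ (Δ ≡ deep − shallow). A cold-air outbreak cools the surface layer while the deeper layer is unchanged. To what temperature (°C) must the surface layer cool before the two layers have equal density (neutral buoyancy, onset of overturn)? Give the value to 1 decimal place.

13.9 °C

Neutral buoyancy requires Δρ = 0, i.e. −α(T_deep − T_surf′) + β(S_deep − S_surf) = 0.
T_surf′ = T_deep − (β/α)·ΔS = 13.9 − (7.4 × 10⁻⁴/2.5 × 10⁻⁴)·(+0.00) = 13.900 °C.
Cooling required: 19.7 − (13.900) = 5.800 °C.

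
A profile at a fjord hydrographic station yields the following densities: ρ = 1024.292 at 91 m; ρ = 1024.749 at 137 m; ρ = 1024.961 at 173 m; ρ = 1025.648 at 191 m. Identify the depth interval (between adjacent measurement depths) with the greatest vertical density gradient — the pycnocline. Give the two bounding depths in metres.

173–191 m

Compute the density gradient over each adjacent pair:
  91–137 m: Δρ/Δz = 0.457/46 = 9.9 × 10⁻³ kg m⁻⁴
  137–173 m: Δρ/Δz = 0.212/36 = 5.9 × 10⁻³ kg m⁻⁴
  173–191 m: Δρ/Δz = 0.687/18 = 0.038 kg m⁻⁴
The largest gradient is in the 173–191 m interval — the pycnocline.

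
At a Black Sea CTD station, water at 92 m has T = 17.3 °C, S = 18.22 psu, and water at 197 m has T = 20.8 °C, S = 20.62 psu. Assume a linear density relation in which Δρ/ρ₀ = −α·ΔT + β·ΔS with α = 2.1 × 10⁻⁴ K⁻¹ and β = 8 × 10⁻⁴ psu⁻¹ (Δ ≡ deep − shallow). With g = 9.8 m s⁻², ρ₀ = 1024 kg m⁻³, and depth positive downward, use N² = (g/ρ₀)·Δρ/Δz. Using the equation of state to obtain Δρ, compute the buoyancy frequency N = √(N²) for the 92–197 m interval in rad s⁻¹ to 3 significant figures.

0.0105 rad s⁻¹

ΔT = +3.5 K, ΔS = +2.40 psu (deep − shallow).
Δρ/ρ₀ = −αΔT + βΔS = -7.35 × 10⁻⁴ + 1.92 × 10⁻³ = 1.185 × 10⁻³, so Δρ ≈ 1.213 kg m⁻³.
N² = (g/ρ₀)·Δρ/Δz = g·(Δρ/ρ₀)/Δz = 9.8 × 1.185 × 10⁻³ / 105 = 1.1060 × 10⁻⁴ s⁻².
N = √(1.1060 × 10⁻⁴) = 0.010517 rad s⁻¹ ≈ 0.0105 rad s⁻¹.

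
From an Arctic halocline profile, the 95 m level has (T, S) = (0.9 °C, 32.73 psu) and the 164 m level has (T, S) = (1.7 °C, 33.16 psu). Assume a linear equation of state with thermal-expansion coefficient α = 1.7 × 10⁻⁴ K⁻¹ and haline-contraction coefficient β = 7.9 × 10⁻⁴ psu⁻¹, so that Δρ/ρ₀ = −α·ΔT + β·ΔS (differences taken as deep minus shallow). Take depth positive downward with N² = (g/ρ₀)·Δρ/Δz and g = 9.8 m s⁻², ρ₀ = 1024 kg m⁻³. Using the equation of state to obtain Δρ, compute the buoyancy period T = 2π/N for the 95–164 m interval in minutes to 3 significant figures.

19.5 min

ΔT = +0.8 K, ΔS = +0.43 psu (deep − shallow).
Δρ/ρ₀ = −αΔT + βΔS = -1.36 × 10⁻⁴ + 3.397 × 10⁻⁴ = 2.037 × 10⁻⁴, so Δρ ≈ 0.2086 kg m⁻³.
N² = (g/ρ₀)·Δρ/Δz = g·(Δρ/ρ₀)/Δz = 9.8 × 2.037 × 10⁻⁴ / 69 = 2.8931 × 10⁻⁵ s⁻².
N = √(2.8931 × 10⁻⁵) = 5.3788 × 10⁻³ rad s⁻¹ → T = 2π/N = 1.1681 × 10³ s = 19.468 min ≈ 19.5 min.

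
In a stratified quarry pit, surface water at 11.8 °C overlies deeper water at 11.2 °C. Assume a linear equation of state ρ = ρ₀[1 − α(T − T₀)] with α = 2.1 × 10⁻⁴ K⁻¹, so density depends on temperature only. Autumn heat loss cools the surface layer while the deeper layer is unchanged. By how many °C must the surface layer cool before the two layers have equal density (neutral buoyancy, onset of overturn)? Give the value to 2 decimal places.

0.60 °C

With temperature the only control, equal density requires T_surf′ = T_deep.
T_surf′ = 11.2 °C.
Cooling required: 11.8 − 11.2 = 0.60 °C.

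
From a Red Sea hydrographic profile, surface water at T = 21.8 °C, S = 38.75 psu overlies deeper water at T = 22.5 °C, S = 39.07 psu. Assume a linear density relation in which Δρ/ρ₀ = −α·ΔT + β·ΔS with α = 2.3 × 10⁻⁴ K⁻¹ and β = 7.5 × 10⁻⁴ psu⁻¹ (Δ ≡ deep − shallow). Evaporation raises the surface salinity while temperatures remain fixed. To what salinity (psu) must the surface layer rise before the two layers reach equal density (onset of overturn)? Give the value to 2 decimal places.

38.86 psu

Neutral buoyancy requires −α(T_deep − T_surf) + β(S_deep − S_surf′) = 0.
S_surf′ = S_deep − (α/β)·ΔT = 39.07 − (2.3 × 10⁻⁴/7.5 × 10⁻⁴)·(+0.7) = 38.8553 psu.
Increase required: 38.8553 − 38.75 = 0.1053 psu.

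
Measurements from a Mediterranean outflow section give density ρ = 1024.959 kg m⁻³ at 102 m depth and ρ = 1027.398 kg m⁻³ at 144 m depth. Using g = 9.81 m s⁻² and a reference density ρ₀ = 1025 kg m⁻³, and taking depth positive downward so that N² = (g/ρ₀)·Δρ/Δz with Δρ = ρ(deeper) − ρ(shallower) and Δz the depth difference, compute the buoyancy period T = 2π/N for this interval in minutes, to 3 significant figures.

Δρ = 1027.398 − 1024.959 = 2.439 kg m⁻³ over Δz = 144 − 102 = 42 m.
N² = (9.81/1025) × (2.439/42) = 5.5579 × 10⁻⁴ s⁻².
N = √(5.5579 × 10⁻⁴) = 0.023575 rad s⁻¹, so T = 2π/N = 266.52 s = 4.4420 min ≈ 4.44 min.

4.44 min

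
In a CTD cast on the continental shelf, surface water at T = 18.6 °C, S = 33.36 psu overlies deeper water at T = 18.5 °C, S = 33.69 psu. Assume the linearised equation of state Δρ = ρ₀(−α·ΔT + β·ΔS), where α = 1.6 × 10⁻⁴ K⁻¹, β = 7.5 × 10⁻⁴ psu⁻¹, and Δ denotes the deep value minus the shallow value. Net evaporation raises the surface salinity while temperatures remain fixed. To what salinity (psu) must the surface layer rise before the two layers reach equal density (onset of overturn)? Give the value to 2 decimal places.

33.71 psu

Neutral buoyancy requires −α(T_deep − T_surf) + β(S_deep − S_surf′) = 0.
S_surf′ = S_deep − (α/β)·ΔT = 33.69 − (1.6 × 10⁻⁴/7.5 × 10⁻⁴)·(-0.1) = 33.7113 psu.
Increase required: 33.7113 − 33.36 = 0.3513 psu.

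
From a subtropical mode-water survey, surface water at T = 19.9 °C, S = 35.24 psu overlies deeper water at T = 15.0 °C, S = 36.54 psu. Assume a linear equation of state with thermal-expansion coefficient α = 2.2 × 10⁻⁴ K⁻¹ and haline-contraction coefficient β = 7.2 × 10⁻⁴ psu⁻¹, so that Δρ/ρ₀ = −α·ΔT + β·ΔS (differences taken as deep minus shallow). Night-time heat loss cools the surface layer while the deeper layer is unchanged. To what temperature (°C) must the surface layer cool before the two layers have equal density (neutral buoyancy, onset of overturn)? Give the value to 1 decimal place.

Neutral buoyancy requires Δρ = 0, i.e. −α(T_deep − T_surf′) + β(S_deep − S_surf) = 0.
T_surf′ = T_deep − (β/α)·ΔS = 15.0 − (7.2 × 10⁻⁴/2.2 × 10⁻⁴)·(+1.30) = 10.745 °C.
Cooling required: 19.9 − (10.745) = 9.155 °C.

10.7 °C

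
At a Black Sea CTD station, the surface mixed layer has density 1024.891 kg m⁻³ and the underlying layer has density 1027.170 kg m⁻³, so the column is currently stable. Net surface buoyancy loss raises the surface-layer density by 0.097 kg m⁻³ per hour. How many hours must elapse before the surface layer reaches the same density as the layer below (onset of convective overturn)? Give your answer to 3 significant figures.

23.5 hours

Density deficit of the surface layer: 1027.170 − 1024.891 = 2.279 kg m⁻³.
Required change = 2.279 / 0.097 = 23.5 hours.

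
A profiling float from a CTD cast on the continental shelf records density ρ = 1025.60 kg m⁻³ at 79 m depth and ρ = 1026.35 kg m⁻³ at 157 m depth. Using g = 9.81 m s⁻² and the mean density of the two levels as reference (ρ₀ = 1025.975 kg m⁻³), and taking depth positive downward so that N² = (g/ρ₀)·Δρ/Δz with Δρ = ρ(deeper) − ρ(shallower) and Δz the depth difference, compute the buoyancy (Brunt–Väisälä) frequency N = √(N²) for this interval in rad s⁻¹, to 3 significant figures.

Δρ = 1026.35 − 1025.60 = 0.75 kg m⁻³ over Δz = 157 − 79 = 78 m.
N² = (9.81/1025.975) × (0.75/78) = 9.1939 × 10⁻⁵ s⁻².
N = √(9.1939 × 10⁻⁵) = 9.5885 × 10⁻³ rad s⁻¹ ≈ 9.59 × 10⁻³ rad s⁻¹.

9.59 × 10⁻³ rad s⁻¹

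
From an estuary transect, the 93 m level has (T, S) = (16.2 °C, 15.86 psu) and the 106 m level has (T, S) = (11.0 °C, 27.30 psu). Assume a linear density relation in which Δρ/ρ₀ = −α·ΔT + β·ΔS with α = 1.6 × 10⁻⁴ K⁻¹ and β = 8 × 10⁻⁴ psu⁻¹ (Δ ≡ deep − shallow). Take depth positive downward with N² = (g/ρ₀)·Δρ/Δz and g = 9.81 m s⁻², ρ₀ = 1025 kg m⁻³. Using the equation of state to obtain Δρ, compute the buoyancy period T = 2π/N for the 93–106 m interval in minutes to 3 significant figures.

1.21 min

ΔT = -5.2 K, ΔS = +11.44 psu (deep − shallow).
Δρ/ρ₀ = −αΔT + βΔS = 8.32 × 10⁻⁴ + 9.152 × 10⁻³ = 9.984 × 10⁻³, so Δρ ≈ 10.23 kg m⁻³.
N² = (g/ρ₀)·Δρ/Δz = g·(Δρ/ρ₀)/Δz = 9.81 × 9.984 × 10⁻³ / 13 = 7.5341 × 10⁻³ s⁻².
N = √(7.5341 × 10⁻³) = 0.086799 rad s⁻¹ → T = 2π/N = 72.388 s = 1.2065 min ≈ 1.21 min.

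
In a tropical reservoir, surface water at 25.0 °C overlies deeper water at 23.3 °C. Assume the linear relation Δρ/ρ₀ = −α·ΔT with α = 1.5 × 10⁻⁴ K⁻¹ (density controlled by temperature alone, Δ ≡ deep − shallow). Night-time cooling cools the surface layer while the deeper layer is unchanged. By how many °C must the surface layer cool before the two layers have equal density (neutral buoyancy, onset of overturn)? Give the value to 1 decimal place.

1.7 °C

With temperature the only control, equal density requires T_surf′ = T_deep.
T_surf′ = 23.3 °C.
Cooling required: 25.0 − 23.3 = 1.7 °C.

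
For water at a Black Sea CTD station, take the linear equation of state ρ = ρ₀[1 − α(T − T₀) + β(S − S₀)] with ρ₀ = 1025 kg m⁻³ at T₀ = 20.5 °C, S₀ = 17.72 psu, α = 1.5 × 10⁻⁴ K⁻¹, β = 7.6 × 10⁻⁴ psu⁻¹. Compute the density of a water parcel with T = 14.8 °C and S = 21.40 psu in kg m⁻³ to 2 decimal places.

T − T₀ = -5.7 K, S − S₀ = +3.68 psu.
Bracket = 1 − α·(-5.7) + β·(+3.68) = 1 + (3.6518 × 10⁻³) = 1.0036518.
ρ = 1025 × 1.0036518 = 1028.74 kg m⁻³.

1028.74 kg m⁻³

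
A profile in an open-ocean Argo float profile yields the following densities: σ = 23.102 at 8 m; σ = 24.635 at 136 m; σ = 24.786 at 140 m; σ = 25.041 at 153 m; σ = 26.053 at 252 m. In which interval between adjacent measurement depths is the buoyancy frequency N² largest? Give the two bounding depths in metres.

136–140 m

Compute the density gradient over each adjacent pair:
  8–136 m: Δρ/Δz = 1.533/128 = 0.012 kg m⁻⁴
  136–140 m: Δρ/Δz = 0.151/4 = 0.038 kg m⁻⁴
  140–153 m: Δρ/Δz = 0.255/13 = 0.020 kg m⁻⁴
  153–252 m: Δρ/Δz = 1.012/99 = 0.010 kg m⁻⁴
The largest gradient is in the 136–140 m interval — the pycnocline.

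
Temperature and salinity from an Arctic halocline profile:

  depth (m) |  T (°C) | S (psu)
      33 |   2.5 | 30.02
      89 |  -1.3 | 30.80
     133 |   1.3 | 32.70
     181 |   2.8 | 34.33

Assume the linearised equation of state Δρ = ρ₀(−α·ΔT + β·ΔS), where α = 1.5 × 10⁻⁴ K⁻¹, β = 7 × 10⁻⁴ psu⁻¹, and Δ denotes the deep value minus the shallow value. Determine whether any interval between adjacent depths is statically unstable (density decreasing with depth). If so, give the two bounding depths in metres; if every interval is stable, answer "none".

Evaluate Δρ/ρ₀ = −αΔT + βΔS across each adjacent pair:
  33–89 m: −αΔT+βΔS = −(1.5 × 10⁻⁴)(-3.8)+(7 × 10⁻⁴)(+0.78) = 1.1 × 10⁻³ → stable
  89–133 m: −αΔT+βΔS = −(1.5 × 10⁻⁴)(+2.6)+(7 × 10⁻⁴)(+1.90) = 9.4 × 10⁻⁴ → stable
  133–181 m: −αΔT+βΔS = −(1.5 × 10⁻⁴)(+1.5)+(7 × 10⁻⁴)(+1.63) = 9.2 × 10⁻⁴ → stable
Every interval has Δρ > 0: the column is stably stratified throughout.

none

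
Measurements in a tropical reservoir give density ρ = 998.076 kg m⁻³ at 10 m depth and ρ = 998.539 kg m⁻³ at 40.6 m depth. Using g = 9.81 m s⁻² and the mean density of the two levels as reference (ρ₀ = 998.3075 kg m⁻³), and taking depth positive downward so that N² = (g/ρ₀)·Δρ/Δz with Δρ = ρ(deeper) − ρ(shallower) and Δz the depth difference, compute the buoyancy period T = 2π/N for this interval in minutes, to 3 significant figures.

Δρ = 998.539 − 998.076 = 0.463 kg m⁻³ over Δz = 40.6 − 10 = 30.6 m.
N² = (9.81/998.3075) × (0.463/30.6) = 1.4868 × 10⁻⁴ s⁻².
N = √(1.4868 × 10⁻⁴) = 0.012193 rad s⁻¹, so T = 2π/N = 515.31 s = 8.5885 min ≈ 8.59 min.

8.59 min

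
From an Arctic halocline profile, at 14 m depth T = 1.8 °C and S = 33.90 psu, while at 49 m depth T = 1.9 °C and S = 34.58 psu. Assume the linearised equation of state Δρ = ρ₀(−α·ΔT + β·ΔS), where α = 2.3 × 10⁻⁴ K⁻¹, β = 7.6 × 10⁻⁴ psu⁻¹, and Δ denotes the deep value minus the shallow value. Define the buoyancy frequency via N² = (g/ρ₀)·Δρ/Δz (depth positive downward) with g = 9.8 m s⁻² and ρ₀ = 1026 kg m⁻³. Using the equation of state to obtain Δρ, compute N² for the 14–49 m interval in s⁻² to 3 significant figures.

ΔT = +0.1 K, ΔS = +0.68 psu (deep − shallow).
Δρ/ρ₀ = −αΔT + βΔS = -2.30 × 10⁻⁵ + 5.168 × 10⁻⁴ = 4.938 × 10⁻⁴, so Δρ ≈ 0.5066 kg m⁻³.
N² = (g/ρ₀)·Δρ/Δz = g·(Δρ/ρ₀)/Δz = 9.8 × 4.938 × 10⁻⁴ / 35 = 1.3826 × 10⁻⁴ s⁻² ≈ 1.38 × 10⁻⁴ s⁻².

1.38 × 10⁻⁴ s⁻²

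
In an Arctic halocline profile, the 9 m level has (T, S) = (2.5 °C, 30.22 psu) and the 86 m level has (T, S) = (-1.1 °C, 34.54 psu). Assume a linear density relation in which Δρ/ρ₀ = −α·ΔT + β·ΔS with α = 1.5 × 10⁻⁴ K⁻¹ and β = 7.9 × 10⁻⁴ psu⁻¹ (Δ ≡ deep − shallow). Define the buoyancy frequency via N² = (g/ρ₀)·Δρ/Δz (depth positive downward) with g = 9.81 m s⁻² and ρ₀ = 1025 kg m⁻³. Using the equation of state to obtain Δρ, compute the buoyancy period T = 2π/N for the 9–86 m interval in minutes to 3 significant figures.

ΔT = -3.6 K, ΔS = +4.32 psu (deep − shallow).
Δρ/ρ₀ = −αΔT + βΔS = 5.40 × 10⁻⁴ + 3.4128 × 10⁻³ = 3.9528 × 10⁻³, so Δρ ≈ 4.052 kg m⁻³.
N² = (g/ρ₀)·Δρ/Δz = g·(Δρ/ρ₀)/Δz = 9.81 × 3.9528 × 10⁻³ / 77 = 5.0360 × 10⁻⁴ s⁻².
N = √(5.0360 × 10⁻⁴) = 0.022441 rad s⁻¹ → T = 2π/N = 279.99 s = 4.6665 min ≈ 4.67 min.

4.67 min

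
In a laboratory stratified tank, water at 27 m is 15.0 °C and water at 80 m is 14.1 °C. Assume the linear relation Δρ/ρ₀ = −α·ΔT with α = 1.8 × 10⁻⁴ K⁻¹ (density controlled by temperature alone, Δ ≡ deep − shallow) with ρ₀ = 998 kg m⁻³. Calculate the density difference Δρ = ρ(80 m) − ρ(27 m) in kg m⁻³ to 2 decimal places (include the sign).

ΔT = -0.9 K, Δρ/ρ₀ = −αΔT = 1.62 × 10⁻⁴.
Δρ = 998 × (1.62 × 10⁻⁴) = +0.16 kg m⁻³.
Positive Δρ: denser below, stable.

+0.16 kg m⁻³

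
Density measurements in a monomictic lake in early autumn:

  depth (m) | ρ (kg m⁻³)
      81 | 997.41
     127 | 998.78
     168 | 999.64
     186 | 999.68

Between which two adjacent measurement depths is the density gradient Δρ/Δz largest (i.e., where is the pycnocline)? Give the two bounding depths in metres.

81–127 m

Compute the density gradient over each adjacent pair:
  81–127 m: Δρ/Δz = 1.37/46 = 0.030 kg m⁻⁴
  127–168 m: Δρ/Δz = 0.86/41 = 0.021 kg m⁻⁴
  168–186 m: Δρ/Δz = 0.04/18 = 2.2 × 10⁻³ kg m⁻⁴
The largest gradient is in the 81–127 m interval — the pycnocline.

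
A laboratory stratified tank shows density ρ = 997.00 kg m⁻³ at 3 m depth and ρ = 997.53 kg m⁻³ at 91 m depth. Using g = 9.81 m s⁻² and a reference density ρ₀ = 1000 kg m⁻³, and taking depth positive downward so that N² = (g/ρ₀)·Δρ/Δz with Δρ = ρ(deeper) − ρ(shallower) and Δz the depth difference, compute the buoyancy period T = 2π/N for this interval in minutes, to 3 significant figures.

Δρ = 997.53 − 997.00 = 0.53 kg m⁻³ over Δz = 91 − 3 = 88 m.
N² = (9.81/1000) × (0.53/88) = 5.9083 × 10⁻⁵ s⁻².
N = √(5.9083 × 10⁻⁵) = 7.6865 × 10⁻³ rad s⁻¹, so T = 2π/N = 817.43 s = 13.624 min ≈ 13.6 min.

13.6 min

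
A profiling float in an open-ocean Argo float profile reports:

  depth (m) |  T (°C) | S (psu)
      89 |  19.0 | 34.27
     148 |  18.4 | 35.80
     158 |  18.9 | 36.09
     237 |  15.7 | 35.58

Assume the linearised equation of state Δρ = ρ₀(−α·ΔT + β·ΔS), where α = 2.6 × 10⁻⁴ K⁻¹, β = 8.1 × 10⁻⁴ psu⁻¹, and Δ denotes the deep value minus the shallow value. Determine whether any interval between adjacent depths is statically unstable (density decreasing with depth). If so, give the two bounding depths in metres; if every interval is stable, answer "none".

Evaluate Δρ/ρ₀ = −αΔT + βΔS across each adjacent pair:
  89–148 m: −αΔT+βΔS = −(2.6 × 10⁻⁴)(-0.6)+(8.1 × 10⁻⁴)(+1.53) = 1.4 × 10⁻³ → stable
  148–158 m: −αΔT+βΔS = −(2.6 × 10⁻⁴)(+0.5)+(8.1 × 10⁻⁴)(+0.29) = 1.0 × 10⁻⁴ → stable
  158–237 m: −αΔT+βΔS = −(2.6 × 10⁻⁴)(-3.2)+(8.1 × 10⁻⁴)(-0.51) = 4.2 × 10⁻⁴ → stable
Every interval has Δρ > 0: the column is stably stratified throughout.

none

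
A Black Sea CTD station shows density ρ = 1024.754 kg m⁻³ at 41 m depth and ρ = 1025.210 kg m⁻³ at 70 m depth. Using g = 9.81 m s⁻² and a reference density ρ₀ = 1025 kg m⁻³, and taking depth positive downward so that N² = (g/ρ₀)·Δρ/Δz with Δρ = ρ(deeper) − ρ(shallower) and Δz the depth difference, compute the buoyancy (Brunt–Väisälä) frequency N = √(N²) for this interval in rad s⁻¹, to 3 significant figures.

0.0123 rad s⁻¹

Δρ = 1025.210 − 1024.754 = 0.456 kg m⁻³ over Δz = 70 − 41 = 29 m.
N² = (9.81/1025) × (0.456/29) = 1.5049 × 10⁻⁴ s⁻².
N = √(1.5049 × 10⁻⁴) = 0.012267 rad s⁻¹ ≈ 0.0123 rad s⁻¹.
N² > 0, so the interval is statically stable.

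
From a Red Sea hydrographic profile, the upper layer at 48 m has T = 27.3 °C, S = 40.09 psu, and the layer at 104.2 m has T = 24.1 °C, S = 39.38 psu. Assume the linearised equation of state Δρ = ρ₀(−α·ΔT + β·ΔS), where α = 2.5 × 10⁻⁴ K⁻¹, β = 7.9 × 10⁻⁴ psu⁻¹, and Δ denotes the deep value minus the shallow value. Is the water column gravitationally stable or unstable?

ΔT = 24.1 − 27.3 = -3.2 K and ΔS = 39.38 − 40.09 = -0.71 psu (deep − shallow).
−αΔT = 8.00 × 10⁻⁴; βΔS = -5.609 × 10⁻⁴; sum Δρ/ρ₀ = 2.391 × 10⁻⁴.
Δρ/ρ₀ > 0, so Δρ > 0: deeper water is denser → statically stable.

stable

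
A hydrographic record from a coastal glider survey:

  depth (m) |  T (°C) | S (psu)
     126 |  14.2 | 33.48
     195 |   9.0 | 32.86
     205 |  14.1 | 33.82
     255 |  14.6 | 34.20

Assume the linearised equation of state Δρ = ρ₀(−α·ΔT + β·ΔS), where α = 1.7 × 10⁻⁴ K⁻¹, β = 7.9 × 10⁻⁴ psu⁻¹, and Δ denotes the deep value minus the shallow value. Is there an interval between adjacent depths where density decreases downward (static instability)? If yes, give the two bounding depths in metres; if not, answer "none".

195–205 m

Evaluate Δρ/ρ₀ = −αΔT + βΔS across each adjacent pair:
  126–195 m: −αΔT+βΔS = −(1.7 × 10⁻⁴)(-5.2)+(7.9 × 10⁻⁴)(-0.62) = 3.9 × 10⁻⁴ → stable
  195–205 m: −αΔT+βΔS = −(1.7 × 10⁻⁴)(+5.1)+(7.9 × 10⁻⁴)(+0.96) = -1.1 × 10⁻⁴ → UNSTABLE
  205–255 m: −αΔT+βΔS = −(1.7 × 10⁻⁴)(+0.5)+(7.9 × 10⁻⁴)(+0.38) = 2.2 × 10⁻⁴ → stable
The 195–205 m interval has Δρ < 0: lighter water underlies denser water.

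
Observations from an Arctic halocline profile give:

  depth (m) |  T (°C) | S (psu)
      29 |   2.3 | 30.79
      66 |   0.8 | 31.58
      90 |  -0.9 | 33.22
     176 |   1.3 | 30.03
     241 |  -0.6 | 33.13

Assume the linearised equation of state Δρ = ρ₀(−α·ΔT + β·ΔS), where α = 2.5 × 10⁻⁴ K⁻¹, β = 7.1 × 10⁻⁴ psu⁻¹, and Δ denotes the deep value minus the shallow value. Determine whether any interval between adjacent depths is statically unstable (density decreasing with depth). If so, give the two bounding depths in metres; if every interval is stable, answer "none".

90–176 m

Evaluate Δρ/ρ₀ = −αΔT + βΔS across each adjacent pair:
  29–66 m: −αΔT+βΔS = −(2.5 × 10⁻⁴)(-1.5)+(7.1 × 10⁻⁴)(+0.79) = 9.4 × 10⁻⁴ → stable
  66–90 m: −αΔT+βΔS = −(2.5 × 10⁻⁴)(-1.7)+(7.1 × 10⁻⁴)(+1.64) = 1.6 × 10⁻³ → stable
  90–176 m: −αΔT+βΔS = −(2.5 × 10⁻⁴)(+2.2)+(7.1 × 10⁻⁴)(-3.19) = -2.8 × 10⁻³ → UNSTABLE
  176–241 m: −αΔT+βΔS = −(2.5 × 10⁻⁴)(-1.9)+(7.1 × 10⁻⁴)(+3.10) = 2.7 × 10⁻³ → stable
The 90–176 m interval has Δρ < 0: lighter water underlies denser water.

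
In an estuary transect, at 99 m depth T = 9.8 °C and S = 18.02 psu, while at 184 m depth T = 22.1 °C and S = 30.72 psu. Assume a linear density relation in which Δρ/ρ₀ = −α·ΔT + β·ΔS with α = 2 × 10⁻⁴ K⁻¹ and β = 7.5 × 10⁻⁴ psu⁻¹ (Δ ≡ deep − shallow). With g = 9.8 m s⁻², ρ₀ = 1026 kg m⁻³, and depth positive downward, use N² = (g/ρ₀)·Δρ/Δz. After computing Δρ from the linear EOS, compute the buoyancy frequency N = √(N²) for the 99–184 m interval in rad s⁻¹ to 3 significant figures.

ΔT = +12.3 K, ΔS = +12.70 psu (deep − shallow).
Δρ/ρ₀ = −αΔT + βΔS = -2.46 × 10⁻³ + 9.525 × 10⁻³ = 7.065 × 10⁻³, so Δρ ≈ 7.249 kg m⁻³.
N² = (g/ρ₀)·Δρ/Δz = g·(Δρ/ρ₀)/Δz = 9.8 × 7.065 × 10⁻³ / 85 = 8.1455 × 10⁻⁴ s⁻².
N = √(8.1455 × 10⁻⁴) = 0.028540 rad s⁻¹ ≈ 0.0285 rad s⁻¹.

0.0285 rad s⁻¹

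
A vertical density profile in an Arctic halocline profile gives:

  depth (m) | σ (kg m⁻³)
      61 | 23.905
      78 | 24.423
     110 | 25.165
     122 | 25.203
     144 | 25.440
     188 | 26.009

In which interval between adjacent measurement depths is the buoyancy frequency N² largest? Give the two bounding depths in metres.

61–78 m

Compute the density gradient over each adjacent pair:
  61–78 m: Δρ/Δz = 0.518/17 = 0.030 kg m⁻⁴
  78–110 m: Δρ/Δz = 0.742/32 = 0.023 kg m⁻⁴
  110–122 m: Δρ/Δz = 0.038/12 = 3.2 × 10⁻³ kg m⁻⁴
  122–144 m: Δρ/Δz = 0.237/22 = 0.011 kg m⁻⁴
  144–188 m: Δρ/Δz = 0.569/44 = 0.013 kg m⁻⁴
The largest gradient is in the 61–78 m interval — the pycnocline.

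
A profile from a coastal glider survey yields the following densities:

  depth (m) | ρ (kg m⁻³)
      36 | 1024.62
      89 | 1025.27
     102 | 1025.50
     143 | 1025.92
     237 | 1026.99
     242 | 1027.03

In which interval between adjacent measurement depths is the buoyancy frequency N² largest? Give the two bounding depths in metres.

89–102 m

Compute the density gradient over each adjacent pair:
  36–89 m: Δρ/Δz = 0.65/53 = 0.012 kg m⁻⁴
  89–102 m: Δρ/Δz = 0.23/13 = 0.018 kg m⁻⁴
  102–143 m: Δρ/Δz = 0.42/41 = 0.010 kg m⁻⁴
  143–237 m: Δρ/Δz = 1.07/94 = 0.011 kg m⁻⁴
  237–242 m: Δρ/Δz = 0.04/5 = 8.0 × 10⁻³ kg m⁻⁴
The largest gradient is in the 89–102 m interval — the pycnocline.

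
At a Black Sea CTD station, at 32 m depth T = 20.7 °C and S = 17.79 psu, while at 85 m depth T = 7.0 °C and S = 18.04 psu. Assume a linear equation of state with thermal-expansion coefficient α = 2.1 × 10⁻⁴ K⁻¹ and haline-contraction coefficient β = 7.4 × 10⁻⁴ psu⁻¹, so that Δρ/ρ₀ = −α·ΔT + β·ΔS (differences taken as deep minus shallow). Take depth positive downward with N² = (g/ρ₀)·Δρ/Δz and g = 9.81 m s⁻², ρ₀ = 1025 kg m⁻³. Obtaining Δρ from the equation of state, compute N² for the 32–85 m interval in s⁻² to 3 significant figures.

5.67 × 10⁻⁴ s⁻²

ΔT = -13.7 K, ΔS = +0.25 psu (deep − shallow).
Δρ/ρ₀ = −αΔT + βΔS = 2.877 × 10⁻³ + 1.85 × 10⁻⁴ = 3.062 × 10⁻³, so Δρ ≈ 3.139 kg m⁻³.
N² = (g/ρ₀)·Δρ/Δz = g·(Δρ/ρ₀)/Δz = 9.81 × 3.062 × 10⁻³ / 53 = 5.6676 × 10⁻⁴ s⁻² ≈ 5.67 × 10⁻⁴ s⁻².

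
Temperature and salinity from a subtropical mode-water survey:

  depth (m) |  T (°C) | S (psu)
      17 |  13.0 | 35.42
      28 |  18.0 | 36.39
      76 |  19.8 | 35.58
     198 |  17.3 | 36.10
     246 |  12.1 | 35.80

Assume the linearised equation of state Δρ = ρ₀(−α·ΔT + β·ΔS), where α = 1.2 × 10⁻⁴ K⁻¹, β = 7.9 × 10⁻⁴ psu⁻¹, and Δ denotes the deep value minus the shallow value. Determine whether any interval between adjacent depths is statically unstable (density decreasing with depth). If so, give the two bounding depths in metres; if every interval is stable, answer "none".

Evaluate Δρ/ρ₀ = −αΔT + βΔS across each adjacent pair:
  17–28 m: −αΔT+βΔS = −(1.2 × 10⁻⁴)(+5.0)+(7.9 × 10⁻⁴)(+0.97) = 1.7 × 10⁻⁴ → stable
  28–76 m: −αΔT+βΔS = −(1.2 × 10⁻⁴)(+1.8)+(7.9 × 10⁻⁴)(-0.81) = -8.6 × 10⁻⁴ → UNSTABLE
  76–198 m: −αΔT+βΔS = −(1.2 × 10⁻⁴)(-2.5)+(7.9 × 10⁻⁴)(+0.52) = 7.1 × 10⁻⁴ → stable
  198–246 m: −αΔT+βΔS = −(1.2 × 10⁻⁴)(-5.2)+(7.9 × 10⁻⁴)(-0.30) = 3.9 × 10⁻⁴ → stable
The 28–76 m interval has Δρ < 0: lighter water underlies denser water.

28–76 m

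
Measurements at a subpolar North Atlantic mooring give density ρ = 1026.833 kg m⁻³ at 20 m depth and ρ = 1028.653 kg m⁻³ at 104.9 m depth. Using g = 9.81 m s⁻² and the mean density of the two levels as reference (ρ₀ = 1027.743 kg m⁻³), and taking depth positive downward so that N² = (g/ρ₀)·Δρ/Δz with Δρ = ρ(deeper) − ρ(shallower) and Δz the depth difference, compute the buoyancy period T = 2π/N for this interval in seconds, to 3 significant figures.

Δρ = 1028.653 − 1026.833 = 1.820 kg m⁻³ over Δz = 104.9 − 20 = 84.9 m.
N² = (9.81/1027.743) × (1.820/84.9) = 2.0462 × 10⁻⁴ s⁻².
N = √(2.0462 × 10⁻⁴) = 0.014305 rad s⁻¹, so T = 2π/N = 439.23 s ≈ 439 s.

439 s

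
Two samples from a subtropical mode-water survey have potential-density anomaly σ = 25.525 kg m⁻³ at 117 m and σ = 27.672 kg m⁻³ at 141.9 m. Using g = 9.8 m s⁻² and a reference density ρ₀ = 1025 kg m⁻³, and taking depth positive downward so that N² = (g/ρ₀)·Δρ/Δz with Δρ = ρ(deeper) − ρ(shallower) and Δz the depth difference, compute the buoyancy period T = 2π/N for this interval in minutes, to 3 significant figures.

Δρ = 1027.672 − 1025.525 = 2.147 kg m⁻³ over Δz = 141.9 − 117 = 24.9 m.
N² = (9.8/1025) × (2.147/24.9) = 8.2439 × 10⁻⁴ s⁻².
N = √(8.2439 × 10⁻⁴) = 0.028712 rad s⁻¹, so T = 2π/N = 218.83 s = 3.6472 min ≈ 3.65 min.

3.65 min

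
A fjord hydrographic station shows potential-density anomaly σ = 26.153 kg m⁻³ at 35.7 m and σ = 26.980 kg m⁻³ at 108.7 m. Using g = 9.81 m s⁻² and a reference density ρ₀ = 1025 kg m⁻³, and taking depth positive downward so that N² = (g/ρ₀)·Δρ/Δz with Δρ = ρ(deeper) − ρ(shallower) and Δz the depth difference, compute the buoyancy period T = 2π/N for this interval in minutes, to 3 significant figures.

10.1 min

Δρ = 1026.980 − 1026.153 = 0.827 kg m⁻³ over Δz = 108.7 − 35.7 = 73 m.
N² = (9.81/1025) × (0.827/73) = 1.0842 × 10⁻⁴ s⁻².
N = √(1.0842 × 10⁻⁴) = 0.010412 rad s⁻¹, so T = 2π/N = 603.46 s = 10.058 min ≈ 10.1 min.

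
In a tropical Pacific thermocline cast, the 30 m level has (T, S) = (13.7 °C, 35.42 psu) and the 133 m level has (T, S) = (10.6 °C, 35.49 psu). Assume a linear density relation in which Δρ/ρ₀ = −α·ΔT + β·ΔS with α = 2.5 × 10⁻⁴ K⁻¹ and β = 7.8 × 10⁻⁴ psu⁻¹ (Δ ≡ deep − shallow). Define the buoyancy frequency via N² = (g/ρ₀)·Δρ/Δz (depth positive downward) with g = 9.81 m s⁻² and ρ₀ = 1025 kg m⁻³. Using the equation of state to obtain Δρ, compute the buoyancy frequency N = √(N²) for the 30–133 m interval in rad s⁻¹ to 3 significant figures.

ΔT = -3.1 K, ΔS = +0.07 psu (deep − shallow).
Δρ/ρ₀ = −αΔT + βΔS = 7.75 × 10⁻⁴ + 5.46 × 10⁻⁵ = 8.296 × 10⁻⁴, so Δρ ≈ 0.8503 kg m⁻³.
N² = (g/ρ₀)·Δρ/Δz = g·(Δρ/ρ₀)/Δz = 9.81 × 8.296 × 10⁻⁴ / 103 = 7.9013 × 10⁻⁵ s⁻².
N = √(7.9013 × 10⁻⁵) = 8.8889 × 10⁻³ rad s⁻¹ ≈ 8.89 × 10⁻³ rad s⁻¹.

8.89 × 10⁻³ rad s⁻¹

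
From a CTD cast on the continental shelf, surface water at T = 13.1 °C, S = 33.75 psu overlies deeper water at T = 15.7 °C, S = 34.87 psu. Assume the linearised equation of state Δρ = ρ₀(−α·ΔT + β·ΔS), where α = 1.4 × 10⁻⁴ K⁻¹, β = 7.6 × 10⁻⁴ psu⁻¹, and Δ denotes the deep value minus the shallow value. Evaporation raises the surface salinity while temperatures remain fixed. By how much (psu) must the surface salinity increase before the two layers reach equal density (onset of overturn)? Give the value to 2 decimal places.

Neutral buoyancy requires −α(T_deep − T_surf) + β(S_deep − S_surf′) = 0.
S_surf′ = S_deep − (α/β)·ΔT = 34.87 − (1.4 × 10⁻⁴/7.6 × 10⁻⁴)·(+2.6) = 34.3911 psu.
Increase required: 34.3911 − 33.75 = 0.6411 psu.

0.64 psu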